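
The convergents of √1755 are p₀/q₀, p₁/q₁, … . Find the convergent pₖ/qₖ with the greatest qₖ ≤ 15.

377/9

√1755 = [41; 1, 8, 3, 8, 1, 82, …] (period length 6).
Convergents:
  p_0/q_0 = 41/1
  p_1/q_1 = 42/1
  p_2/q_2 = 377/9
  p_3/q_3 = 1173/28
q_2 = 9 ≤ 15 < 28 = q_3, so the answer is 377/9.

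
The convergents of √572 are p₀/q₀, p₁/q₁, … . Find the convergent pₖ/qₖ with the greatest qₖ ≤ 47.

287/12

√572 = [23; 1, 10, 1, 46, …] (period length 4).
Convergents:
  p_0/q_0 = 23/1
  p_1/q_1 = 24/1
  p_2/q_2 = 263/11
  p_3/q_3 = 287/12
  p_4/q_4 = 13465/563
q_3 = 12 ≤ 47 < 563 = q_4, so the answer is 287/12.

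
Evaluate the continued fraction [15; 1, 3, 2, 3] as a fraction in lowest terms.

Using pₖ = aₖpₖ₋₁ + pₖ₋₂ and qₖ = aₖqₖ₋₁ + qₖ₋₂:
  k=0: a=15, p=15, q=1
  k=1: a=1, p=16, q=1
  k=2: a=3, p=63, q=4
  k=3: a=2, p=142, q=9
  k=4: a=3, p=489, q=31

489/31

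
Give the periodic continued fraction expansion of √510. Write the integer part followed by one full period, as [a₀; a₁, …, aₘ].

[22; 1, 1, 2, 1, 1, 44]

a₀ = ⌊√510⌋ = 22.
With m₀=0, d₀=1 and mₖ₊₁ = dₖaₖ − mₖ, dₖ₊₁ = (n − mₖ₊₁²)/dₖ, aₖ₊₁ = ⌊(a₀+mₖ₊₁)/dₖ₊₁⌋:
  k=1: m=22, d=26, a=1
  k=2: m=4, d=19, a=1
  k=3: m=15, d=15, a=2
  k=4: m=15, d=19, a=1
  k=5: m=4, d=26, a=1
  k=6: m=22, d=1, a=44
d=1 and a=2a₀=44 at k=6, so the next step gives (m, d) = (22, 26) again — its k=1 value — and the period has length 6.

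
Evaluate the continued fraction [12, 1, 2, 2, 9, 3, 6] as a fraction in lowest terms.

Fold from the inside: start with 6/1.
  3 + 1/6 = 19/6
  9 + 6/19 = 177/19
  2 + 19/177 = 373/177
  2 + 177/373 = 923/373
  1 + 373/923 = 1296/923
  12 + 923/1296 = 16475/1296

16475/1296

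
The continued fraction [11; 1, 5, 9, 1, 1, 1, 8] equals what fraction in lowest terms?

18133/1532

Using pₖ = aₖpₖ₋₁ + pₖ₋₂ and qₖ = aₖqₖ₋₁ + qₖ₋₂:
  k=0: a=11, p=11, q=1
  k=1: a=1, p=12, q=1
  k=2: a=5, p=71, q=6
  k=3: a=9, p=651, q=55
  k=4: a=1, p=722, q=61
  k=5: a=1, p=1373, q=116
  k=6: a=1, p=2095, q=177
  k=7: a=8, p=18133, q=1532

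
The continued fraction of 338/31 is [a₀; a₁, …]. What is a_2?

9

338 = 10·31 + 28   →  a_0 = 10
31 = 1·28 + 3   →  a_1 = 1
28 = 9·3 + 1   →  a_2 = 9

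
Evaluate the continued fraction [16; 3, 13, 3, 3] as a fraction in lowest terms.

Using pₖ = aₖpₖ₋₁ + pₖ₋₂ and qₖ = aₖqₖ₋₁ + qₖ₋₂:
  k=0: a=16, p=16, q=1
  k=1: a=3, p=49, q=3
  k=2: a=13, p=653, q=40
  k=3: a=3, p=2008, q=123
  k=4: a=3, p=6677, q=409

6677/409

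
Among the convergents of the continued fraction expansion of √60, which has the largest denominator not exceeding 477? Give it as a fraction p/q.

1921/248

√60 = [7; 1, 2, 1, 14, …] (period length 4).
Convergents:
  p_0/q_0 = 7/1
  p_1/q_1 = 8/1
  p_2/q_2 = 23/3
  p_3/q_3 = 31/4
  p_4/q_4 = 457/59
  p_5/q_5 = 488/63
  p_6/q_6 = 1433/185
  p_7/q_7 = 1921/248
  p_8/q_8 = 28327/3657
q_7 = 248 ≤ 477 < 3657 = q_8, so the answer is 1921/248.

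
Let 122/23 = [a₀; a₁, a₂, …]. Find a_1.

3

122 = 5·23 + 7   →  a_0 = 5
23 = 3·7 + 2   →  a_1 = 3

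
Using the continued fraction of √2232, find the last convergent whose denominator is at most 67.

√2232 = [47; 4, 10, 4, 94, …] (period length 4).
Convergents:
  p_0/q_0 = 47/1
  p_1/q_1 = 189/4
  p_2/q_2 = 1937/41
  p_3/q_3 = 7937/168
q_2 = 41 ≤ 67 < 168 = q_3, so the answer is 1937/41.

1937/41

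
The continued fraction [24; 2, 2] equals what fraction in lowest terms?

122/5

Using pₖ = aₖpₖ₋₁ + pₖ₋₂ and qₖ = aₖqₖ₋₁ + qₖ₋₂:
  k=0: a=24, p=24, q=1
  k=1: a=2, p=49, q=2
  k=2: a=2, p=122, q=5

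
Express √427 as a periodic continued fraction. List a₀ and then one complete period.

[20; 1, 1, 1, 40]

a₀ = ⌊√427⌋ = 20.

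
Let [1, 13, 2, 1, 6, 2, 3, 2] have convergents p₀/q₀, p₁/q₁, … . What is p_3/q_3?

Using pₖ = aₖpₖ₋₁ + pₖ₋₂, qₖ = aₖqₖ₋₁ + qₖ₋₂ (with p₋₁=1, p₋₂=0, q₋₁=0, q₋₂=1):
  k=0: a=1, p=1, q=1
  k=1: a=13, p=14, q=13
  k=2: a=2, p=29, q=27
  k=3: a=1, p=43, q=40

43/40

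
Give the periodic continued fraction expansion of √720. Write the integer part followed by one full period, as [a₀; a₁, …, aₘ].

[26; 1, 4, 1, 52]

a₀ = ⌊√720⌋ = 26.
With m₀=0, d₀=1 and mₖ₊₁ = dₖaₖ − mₖ, dₖ₊₁ = (n − mₖ₊₁²)/dₖ, aₖ₊₁ = ⌊(a₀+mₖ₊₁)/dₖ₊₁⌋:
  k=1: m=26, d=44, a=1
  k=2: m=18, d=9, a=4
  k=3: m=18, d=44, a=1
  k=4: m=26, d=1, a=52
d=1 and a=2a₀=52 at k=4, so the next step gives (m, d) = (26, 44) again — its k=1 value — and the period has length 4.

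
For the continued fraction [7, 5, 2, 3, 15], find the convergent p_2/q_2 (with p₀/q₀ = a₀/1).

Using pₖ = aₖpₖ₋₁ + pₖ₋₂, qₖ = aₖqₖ₋₁ + qₖ₋₂ (with p₋₁=1, p₋₂=0, q₋₁=0, q₋₂=1):
  k=0: a=7, p=7, q=1
  k=1: a=5, p=36, q=5
  k=2: a=2, p=79, q=11

79/11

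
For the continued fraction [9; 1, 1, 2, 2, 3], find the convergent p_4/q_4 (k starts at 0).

Using pₖ = aₖpₖ₋₁ + pₖ₋₂, qₖ = aₖqₖ₋₁ + qₖ₋₂ (with p₋₁=1, p₋₂=0, q₋₁=0, q₋₂=1):
  k=0: a=9, p=9, q=1
  k=1: a=1, p=10, q=1
  k=2: a=1, p=19, q=2
  k=3: a=2, p=48, q=5
  k=4: a=2, p=115, q=12

115/12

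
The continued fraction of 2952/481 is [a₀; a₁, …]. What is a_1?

7

2952 = 6·481 + 66   →  a_0 = 6
481 = 7·66 + 19   →  a_1 = 7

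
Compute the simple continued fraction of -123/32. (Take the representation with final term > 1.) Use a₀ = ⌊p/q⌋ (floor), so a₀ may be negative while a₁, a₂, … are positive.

-123 = -4*32 + 5
32 = 6*5 + 2
5 = 2*2 + 1
2 = 2*1 + 0  (stop)
So -123/32 = [-4; 6, 2, 2].

[-4; 6, 2, 2]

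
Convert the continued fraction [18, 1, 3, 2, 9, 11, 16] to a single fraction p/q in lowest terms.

Fold from the inside: start with 16/1.
  11 + 1/16 = 177/16
  9 + 16/177 = 1609/177
  2 + 177/1609 = 3395/1609
  3 + 1609/3395 = 11794/3395
  1 + 3395/11794 = 15189/11794
  18 + 11794/15189 = 285196/15189

285196/15189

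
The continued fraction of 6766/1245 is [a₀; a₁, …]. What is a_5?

6766 = 5·1245 + 541   →  a_0 = 5
1245 = 2·541 + 163   →  a_1 = 2
541 = 3·163 + 52   →  a_2 = 3
163 = 3·52 + 7   →  a_3 = 3
52 = 7·7 + 3   →  a_4 = 7
7 = 2·3 + 1   →  a_5 = 2

2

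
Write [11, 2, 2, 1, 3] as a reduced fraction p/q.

Fold from the inside: start with 3/1.
  1 + 1/3 = 4/3
  2 + 3/4 = 11/4
  2 + 4/11 = 26/11
  11 + 11/26 = 297/26

297/26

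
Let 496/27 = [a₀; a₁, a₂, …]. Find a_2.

1

496 = 18·27 + 10   →  a_0 = 18
27 = 2·10 + 7   →  a_1 = 2
10 = 1·7 + 3   →  a_2 = 1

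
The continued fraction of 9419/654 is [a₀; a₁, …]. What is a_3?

9419 = 14·654 + 263   →  a_0 = 14
654 = 2·263 + 128   →  a_1 = 2
263 = 2·128 + 7   →  a_2 = 2
128 = 18·7 + 2   →  a_3 = 18

18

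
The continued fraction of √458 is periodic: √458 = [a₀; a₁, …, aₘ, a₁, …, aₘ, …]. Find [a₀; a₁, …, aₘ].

[21; 2, 2, 42]

a₀ = ⌊√458⌋ = 21.
With m₀=0, d₀=1 and mₖ₊₁ = dₖaₖ − mₖ, dₖ₊₁ = (n − mₖ₊₁²)/dₖ, aₖ₊₁ = ⌊(a₀+mₖ₊₁)/dₖ₊₁⌋:
  k=1: m=21, d=17, a=2
  k=2: m=13, d=17, a=2
  k=3: m=21, d=1, a=42
d=1 and a=2a₀=42 at k=3, so the next step gives (m, d) = (21, 17) again — its k=1 value — and the period has length 3.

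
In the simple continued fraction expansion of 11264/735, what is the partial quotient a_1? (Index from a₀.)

11264 = 15·735 + 239   →  a_0 = 15
735 = 3·239 + 18   →  a_1 = 3

3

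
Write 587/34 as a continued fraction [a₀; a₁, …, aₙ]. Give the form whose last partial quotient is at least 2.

[17; 3, 1, 3, 2]

587 = 17·34 + 9
34 = 3·9 + 7
9 = 1·7 + 2
7 = 3·2 + 1
2 = 2·1 + 0  (stop)
So 587/34 = [17; 3, 1, 3, 2].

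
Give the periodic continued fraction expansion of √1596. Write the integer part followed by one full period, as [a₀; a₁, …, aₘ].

[39; 1, 18, 1, 78]

a₀ = ⌊√1596⌋ = 39.
With m₀=0, d₀=1 and mₖ₊₁ = dₖaₖ − mₖ, dₖ₊₁ = (n − mₖ₊₁²)/dₖ, aₖ₊₁ = ⌊(a₀+mₖ₊₁)/dₖ₊₁⌋:
  k=1: m=39, d=75, a=1
  k=2: m=36, d=4, a=18
  k=3: m=36, d=75, a=1
  k=4: m=39, d=1, a=78
d=1 and a=2a₀=78 at k=4, so the next step gives (m, d) = (39, 75) again — its k=1 value — and the period has length 4.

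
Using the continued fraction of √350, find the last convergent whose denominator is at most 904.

16482/881

√350 = [18; 1, 2, 2, 2, 1, 36, …] (period length 6).
Convergents:
  p_0/q_0 = 18/1
  p_1/q_1 = 19/1
  p_2/q_2 = 56/3
  p_3/q_3 = 131/7
  p_4/q_4 = 318/17
  p_5/q_5 = 449/24
  p_6/q_6 = 16482/881
  p_7/q_7 = 16931/905
q_6 = 881 ≤ 904 < 905 = q_7, so the answer is 16482/881.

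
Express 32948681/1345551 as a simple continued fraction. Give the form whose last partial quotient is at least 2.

[24; 2, 18, 1, 12, 11, 14, 17]

32948681 = 24×1345551 + 655457
1345551 = 2×655457 + 34637
655457 = 18×34637 + 31991
34637 = 1×31991 + 2646
31991 = 12×2646 + 239
2646 = 11×239 + 17
239 = 14×17 + 1
17 = 17×1 + 0  (stop)
So 32948681/1345551 = [24; 2, 18, 1, 12, 11, 14, 17].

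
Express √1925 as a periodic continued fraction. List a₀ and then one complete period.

[43; 1, 6, 1, 86]

a₀ = ⌊√1925⌋ = 43.
With m₀=0, d₀=1 and mₖ₊₁ = dₖaₖ − mₖ, dₖ₊₁ = (n − mₖ₊₁²)/dₖ, aₖ₊₁ = ⌊(a₀+mₖ₊₁)/dₖ₊₁⌋:
  k=1: m=43, d=76, a=1
  k=2: m=33, d=11, a=6
  k=3: m=33, d=76, a=1
  k=4: m=43, d=1, a=86
d=1 and a=2a₀=86 at k=4, so the next step gives (m, d) = (43, 76) again — its k=1 value — and the period has length 4.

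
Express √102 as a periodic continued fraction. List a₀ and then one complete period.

a₀ = ⌊√102⌋ = 10.
With m₀=0, d₀=1 and mₖ₊₁ = dₖaₖ − mₖ, dₖ₊₁ = (n − mₖ₊₁²)/dₖ, aₖ₊₁ = ⌊(a₀+mₖ₊₁)/dₖ₊₁⌋:
  k=1: m=10, d=2, a=10
  k=2: m=10, d=1, a=20
d=1 and a=2a₀=20 at k=2, so the next step gives (m, d) = (10, 2) again — its k=1 value — and the period has length 2.

[10; 10, 20]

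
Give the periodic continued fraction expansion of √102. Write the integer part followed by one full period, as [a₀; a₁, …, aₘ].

a₀ = ⌊√102⌋ = 10.
With m₀=0, d₀=1 and mₖ₊₁ = dₖaₖ − mₖ, dₖ₊₁ = (n − mₖ₊₁²)/dₖ, aₖ₊₁ = ⌊(a₀+mₖ₊₁)/dₖ₊₁⌋:
  k=1: m=10, d=2, a=10
  k=2: m=10, d=1, a=20
d=1 and a=2a₀=20 at k=2, so the next step gives (m, d) = (10, 2) again — its k=1 value — and the period has length 2.

[10; 10, 20]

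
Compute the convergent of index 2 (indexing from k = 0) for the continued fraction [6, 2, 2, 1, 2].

32/5

Using pₖ = aₖpₖ₋₁ + pₖ₋₂, qₖ = aₖqₖ₋₁ + qₖ₋₂ (with p₋₁=1, p₋₂=0, q₋₁=0, q₋₂=1):
  k=0: a=6, p=6, q=1
  k=1: a=2, p=13, q=2
  k=2: a=2, p=32, q=5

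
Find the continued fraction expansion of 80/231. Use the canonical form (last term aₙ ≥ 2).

80 = 0*231 + 80
231 = 2*80 + 71
80 = 1*71 + 9
71 = 7*9 + 8
9 = 1*8 + 1
8 = 8*1 + 0  (stop)
So 80/231 = [0; 2, 1, 7, 1, 8].

[0; 2, 1, 7, 1, 8]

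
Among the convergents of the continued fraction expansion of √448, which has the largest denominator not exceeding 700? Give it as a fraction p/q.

5355/253

√448 = [21; 6, 42, …] (period length 2).
Convergents:
  p_0/q_0 = 21/1
  p_1/q_1 = 127/6
  p_2/q_2 = 5355/253
  p_3/q_3 = 32257/1524
q_2 = 253 ≤ 700 < 1524 = q_3, so the answer is 5355/253.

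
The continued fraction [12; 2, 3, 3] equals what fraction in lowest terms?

286/23

Using pₖ = aₖpₖ₋₁ + pₖ₋₂ and qₖ = aₖqₖ₋₁ + qₖ₋₂:
  k=0: a=12, p=12, q=1
  k=1: a=2, p=25, q=2
  k=2: a=3, p=87, q=7
  k=3: a=3, p=286, q=23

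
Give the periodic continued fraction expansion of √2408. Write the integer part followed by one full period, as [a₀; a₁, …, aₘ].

a₀ = ⌊√2408⌋ = 49.
With m₀=0, d₀=1 and mₖ₊₁ = dₖaₖ − mₖ, dₖ₊₁ = (n − mₖ₊₁²)/dₖ, aₖ₊₁ = ⌊(a₀+mₖ₊₁)/dₖ₊₁⌋:
  k=1: m=49, d=7, a=14
  k=2: m=49, d=1, a=98
d=1 and a=2a₀=98 at k=2, so the next step gives (m, d) = (49, 7) again — its k=1 value — and the period has length 2.

[49; 14, 98]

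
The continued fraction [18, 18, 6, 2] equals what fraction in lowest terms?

Using pₖ = aₖpₖ₋₁ + pₖ₋₂ and qₖ = aₖqₖ₋₁ + qₖ₋₂:
  k=0: a=18, p=18, q=1
  k=1: a=18, p=325, q=18
  k=2: a=6, p=1968, q=109
  k=3: a=2, p=4261, q=236

4261/236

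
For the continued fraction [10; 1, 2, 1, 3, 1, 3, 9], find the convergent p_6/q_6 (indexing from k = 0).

773/72

Using pₖ = aₖpₖ₋₁ + pₖ₋₂, qₖ = aₖqₖ₋₁ + qₖ₋₂ (with p₋₁=1, p₋₂=0, q₋₁=0, q₋₂=1):
  k=0: a=10, p=10, q=1
  k=1: a=1, p=11, q=1
  k=2: a=2, p=32, q=3
  k=3: a=1, p=43, q=4
  k=4: a=3, p=161, q=15
  k=5: a=1, p=204, q=19
  k=6: a=3, p=773, q=72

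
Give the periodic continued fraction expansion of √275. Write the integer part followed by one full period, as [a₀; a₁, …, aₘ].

[16; 1, 1, 2, 1, 1, 32]

a₀ = ⌊√275⌋ = 16.
With m₀=0, d₀=1 and mₖ₊₁ = dₖaₖ − mₖ, dₖ₊₁ = (n − mₖ₊₁²)/dₖ, aₖ₊₁ = ⌊(a₀+mₖ₊₁)/dₖ₊₁⌋:
  k=1: m=16, d=19, a=1
  k=2: m=3, d=14, a=1
  k=3: m=11, d=11, a=2
  k=4: m=11, d=14, a=1
  k=5: m=3, d=19, a=1
  k=6: m=16, d=1, a=32
d=1 and a=2a₀=32 at k=6, so the next step gives (m, d) = (16, 19) again — its k=1 value — and the period has length 6.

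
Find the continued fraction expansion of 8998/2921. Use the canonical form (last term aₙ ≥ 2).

8998 = 3×2921 + 235
2921 = 12×235 + 101
235 = 2×101 + 33
101 = 3×33 + 2
33 = 16×2 + 1
2 = 2×1 + 0  (stop)
So 8998/2921 = [3; 12, 2, 3, 16, 2].

[3; 12, 2, 3, 16, 2]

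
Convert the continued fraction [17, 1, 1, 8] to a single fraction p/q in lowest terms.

Using pₖ = aₖpₖ₋₁ + pₖ₋₂ and qₖ = aₖqₖ₋₁ + qₖ₋₂:
  k=0: a=17, p=17, q=1
  k=1: a=1, p=18, q=1
  k=2: a=1, p=35, q=2
  k=3: a=8, p=298, q=17

298/17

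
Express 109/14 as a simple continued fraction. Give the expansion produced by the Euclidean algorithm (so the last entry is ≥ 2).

109 = 7·14 + 11
14 = 1·11 + 3
11 = 3·3 + 2
3 = 1·2 + 1
2 = 2·1 + 0  (stop)
So 109/14 = [7; 1, 3, 1, 2].

[7; 1, 3, 1, 2]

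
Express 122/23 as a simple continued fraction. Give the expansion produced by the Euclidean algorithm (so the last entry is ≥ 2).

[5; 3, 3, 2]

122 = 5*23 + 7
23 = 3*7 + 2
7 = 3*2 + 1
2 = 2*1 + 0  (stop)
So 122/23 = [5; 3, 3, 2].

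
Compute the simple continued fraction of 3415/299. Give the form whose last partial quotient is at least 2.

[11; 2, 2, 1, 2, 7, 2]

3415 = 11×299 + 126
299 = 2×126 + 47
126 = 2×47 + 32
47 = 1×32 + 15
32 = 2×15 + 2
15 = 7×2 + 1
2 = 2×1 + 0  (stop)
So 3415/299 = [11; 2, 2, 1, 2, 7, 2].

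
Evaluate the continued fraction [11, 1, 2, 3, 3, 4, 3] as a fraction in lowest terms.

Fold from the inside: start with 3/1.
  4 + 1/3 = 13/3
  3 + 3/13 = 42/13
  3 + 13/42 = 139/42
  2 + 42/139 = 320/139
  1 + 139/320 = 459/320
  11 + 320/459 = 5369/459

5369/459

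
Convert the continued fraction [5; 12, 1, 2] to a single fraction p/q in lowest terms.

Using pₖ = aₖpₖ₋₁ + pₖ₋₂ and qₖ = aₖqₖ₋₁ + qₖ₋₂:
  k=0: a=5, p=5, q=1
  k=1: a=12, p=61, q=12
  k=2: a=1, p=66, q=13
  k=3: a=2, p=193, q=38

193/38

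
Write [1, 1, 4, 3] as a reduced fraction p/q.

29/16

Fold from the inside: start with 3/1.
  4 + 1/3 = 13/3
  1 + 3/13 = 16/13
  1 + 13/16 = 29/16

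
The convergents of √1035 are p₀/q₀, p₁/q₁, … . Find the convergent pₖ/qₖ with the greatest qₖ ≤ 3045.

72257/2246

√1035 = [32; 5, 1, 5, 64, …] (period length 4).
Convergents:
  p_0/q_0 = 32/1
  p_1/q_1 = 161/5
  p_2/q_2 = 193/6
  p_3/q_3 = 1126/35
  p_4/q_4 = 72257/2246
  p_5/q_5 = 362411/11265
q_4 = 2246 ≤ 3045 < 11265 = q_5, so the answer is 72257/2246.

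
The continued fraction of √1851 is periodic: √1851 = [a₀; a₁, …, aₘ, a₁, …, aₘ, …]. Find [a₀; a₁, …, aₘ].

a₀ = ⌊√1851⌋ = 43.

[43; 43, 86]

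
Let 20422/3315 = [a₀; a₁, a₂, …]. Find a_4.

20422 = 6·3315 + 532   →  a_0 = 6
3315 = 6·532 + 123   →  a_1 = 6
532 = 4·123 + 40   →  a_2 = 4
123 = 3·40 + 3   →  a_3 = 3
40 = 13·3 + 1   →  a_4 = 13

13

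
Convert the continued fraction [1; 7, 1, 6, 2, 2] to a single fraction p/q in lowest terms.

328/291

Using pₖ = aₖpₖ₋₁ + pₖ₋₂ and qₖ = aₖqₖ₋₁ + qₖ₋₂:
  k=0: a=1, p=1, q=1
  k=1: a=7, p=8, q=7
  k=2: a=1, p=9, q=8
  k=3: a=6, p=62, q=55
  k=4: a=2, p=133, q=118
  k=5: a=2, p=328, q=291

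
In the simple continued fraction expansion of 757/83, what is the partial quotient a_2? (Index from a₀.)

757 = 9·83 + 10   →  a_0 = 9
83 = 8·10 + 3   →  a_1 = 8
10 = 3·3 + 1   →  a_2 = 3

3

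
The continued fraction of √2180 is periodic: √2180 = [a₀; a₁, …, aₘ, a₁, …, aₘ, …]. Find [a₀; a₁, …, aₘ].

[46; 1, 2, 4, 2, 1, 92]

a₀ = ⌊√2180⌋ = 46.
With m₀=0, d₀=1 and mₖ₊₁ = dₖaₖ − mₖ, dₖ₊₁ = (n − mₖ₊₁²)/dₖ, aₖ₊₁ = ⌊(a₀+mₖ₊₁)/dₖ₊₁⌋:
  k=1: m=46, d=64, a=1
  k=2: m=18, d=29, a=2
  k=3: m=40, d=20, a=4
  k=4: m=40, d=29, a=2
  k=5: m=18, d=64, a=1
  k=6: m=46, d=1, a=92
d=1 and a=2a₀=92 at k=6, so the next step gives (m, d) = (46, 64) again — its k=1 value — and the period has length 6.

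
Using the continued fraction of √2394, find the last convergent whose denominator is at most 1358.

66396/1357

√2394 = [48; 1, 12, 1, 96, …] (period length 4).
Convergents:
  p_0/q_0 = 48/1
  p_1/q_1 = 49/1
  p_2/q_2 = 636/13
  p_3/q_3 = 685/14
  p_4/q_4 = 66396/1357
  p_5/q_5 = 67081/1371
q_4 = 1357 ≤ 1358 < 1371 = q_5, so the answer is 66396/1357.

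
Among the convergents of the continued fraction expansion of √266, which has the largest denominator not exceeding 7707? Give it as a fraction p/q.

√266 = [16; 3, 4, 3, 32, …] (period length 4).
Convergents:
  p_0/q_0 = 16/1
  p_1/q_1 = 49/3
  p_2/q_2 = 212/13
  p_3/q_3 = 685/42
  p_4/q_4 = 22132/1357
  p_5/q_5 = 67081/4113
  p_6/q_6 = 290456/17809
q_5 = 4113 ≤ 7707 < 17809 = q_6, so the answer is 67081/4113.

67081/4113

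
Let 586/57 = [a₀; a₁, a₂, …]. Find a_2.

586 = 10·57 + 16   →  a_0 = 10
57 = 3·16 + 9   →  a_1 = 3
16 = 1·9 + 7   →  a_2 = 1

1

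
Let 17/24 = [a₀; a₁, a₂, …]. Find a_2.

2

17 = 0·24 + 17   →  a_0 = 0
24 = 1·17 + 7   →  a_1 = 1
17 = 2·7 + 3   →  a_2 = 2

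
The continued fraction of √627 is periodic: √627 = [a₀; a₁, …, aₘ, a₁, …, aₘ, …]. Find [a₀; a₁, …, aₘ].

a₀ = ⌊√627⌋ = 25.
With m₀=0, d₀=1 and mₖ₊₁ = dₖaₖ − mₖ, dₖ₊₁ = (n − mₖ₊₁²)/dₖ, aₖ₊₁ = ⌊(a₀+mₖ₊₁)/dₖ₊₁⌋:
  k=1: m=25, d=2, a=25
  k=2: m=25, d=1, a=50
d=1 and a=2a₀=50 at k=2, so the next step gives (m, d) = (25, 2) again — its k=1 value — and the period has length 2.

[25; 25, 50]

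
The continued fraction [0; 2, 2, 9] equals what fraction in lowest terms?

19/47

Using pₖ = aₖpₖ₋₁ + pₖ₋₂ and qₖ = aₖqₖ₋₁ + qₖ₋₂:
  k=0: a=0, p=0, q=1
  k=1: a=2, p=1, q=2
  k=2: a=2, p=2, q=5
  k=3: a=9, p=19, q=47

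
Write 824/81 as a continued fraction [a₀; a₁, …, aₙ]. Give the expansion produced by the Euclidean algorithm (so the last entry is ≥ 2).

824 = 10×81 + 14
81 = 5×14 + 11
14 = 1×11 + 3
11 = 3×3 + 2
3 = 1×2 + 1
2 = 2×1 + 0  (stop)
So 824/81 = [10; 5, 1, 3, 1, 2].

[10; 5, 1, 3, 1, 2]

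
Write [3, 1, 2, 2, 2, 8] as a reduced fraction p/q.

Fold from the inside: start with 8/1.
  2 + 1/8 = 17/8
  2 + 8/17 = 42/17
  2 + 17/42 = 101/42
  1 + 42/101 = 143/101
  3 + 101/143 = 530/143

530/143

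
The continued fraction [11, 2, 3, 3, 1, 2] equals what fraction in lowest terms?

Using pₖ = aₖpₖ₋₁ + pₖ₋₂ and qₖ = aₖqₖ₋₁ + qₖ₋₂:
  k=0: a=11, p=11, q=1
  k=1: a=2, p=23, q=2
  k=2: a=3, p=80, q=7
  k=3: a=3, p=263, q=23
  k=4: a=1, p=343, q=30
  k=5: a=2, p=949, q=83

949/83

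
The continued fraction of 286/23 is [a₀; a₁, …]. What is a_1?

2

286 = 12·23 + 10   →  a_0 = 12
23 = 2·10 + 3   →  a_1 = 2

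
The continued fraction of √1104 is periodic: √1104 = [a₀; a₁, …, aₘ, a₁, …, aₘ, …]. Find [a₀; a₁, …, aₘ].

a₀ = ⌊√1104⌋ = 33.

[33; 4, 2, 2, 2, 4, 66]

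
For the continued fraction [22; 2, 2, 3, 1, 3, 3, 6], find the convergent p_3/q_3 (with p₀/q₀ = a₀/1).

Using pₖ = aₖpₖ₋₁ + pₖ₋₂, qₖ = aₖqₖ₋₁ + qₖ₋₂ (with p₋₁=1, p₋₂=0, q₋₁=0, q₋₂=1):
  k=0: a=22, p=22, q=1
  k=1: a=2, p=45, q=2
  k=2: a=2, p=112, q=5
  k=3: a=3, p=381, q=17

381/17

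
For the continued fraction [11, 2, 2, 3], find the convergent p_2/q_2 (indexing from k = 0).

57/5

Using pₖ = aₖpₖ₋₁ + pₖ₋₂, qₖ = aₖqₖ₋₁ + qₖ₋₂ (with p₋₁=1, p₋₂=0, q₋₁=0, q₋₂=1):
  k=0: a=11, p=11, q=1
  k=1: a=2, p=23, q=2
  k=2: a=2, p=57, q=5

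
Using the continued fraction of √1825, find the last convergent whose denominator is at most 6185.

91549/2143

√1825 = [42; 1, 2, 1, 1, 2, 1, 84, …] (period length 7).
Convergents:
  p_0/q_0 = 42/1
  p_1/q_1 = 43/1
  p_2/q_2 = 128/3
  p_3/q_3 = 171/4
  p_4/q_4 = 299/7
  p_5/q_5 = 769/18
  p_6/q_6 = 1068/25
  p_7/q_7 = 90481/2118
  p_8/q_8 = 91549/2143
  p_9/q_9 = 273579/6404
q_8 = 2143 ≤ 6185 < 6404 = q_9, so the answer is 91549/2143.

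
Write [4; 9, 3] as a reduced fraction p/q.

115/28

Fold from the inside: start with 3/1.
  9 + 1/3 = 28/3
  4 + 3/28 = 115/28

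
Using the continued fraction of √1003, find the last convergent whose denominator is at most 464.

9026/285

√1003 = [31; 1, 2, 31, 2, 1, 62, …] (period length 6).
Convergents:
  p_0/q_0 = 31/1
  p_1/q_1 = 32/1
  p_2/q_2 = 95/3
  p_3/q_3 = 2977/94
  p_4/q_4 = 6049/191
  p_5/q_5 = 9026/285
  p_6/q_6 = 565661/17861
q_5 = 285 ≤ 464 < 17861 = q_6, so the answer is 9026/285.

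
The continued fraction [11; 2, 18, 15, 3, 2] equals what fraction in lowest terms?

45636/3973

Using pₖ = aₖpₖ₋₁ + pₖ₋₂ and qₖ = aₖqₖ₋₁ + qₖ₋₂:
  k=0: a=11, p=11, q=1
  k=1: a=2, p=23, q=2
  k=2: a=18, p=425, q=37
  k=3: a=15, p=6398, q=557
  k=4: a=3, p=19619, q=1708
  k=5: a=2, p=45636, q=3973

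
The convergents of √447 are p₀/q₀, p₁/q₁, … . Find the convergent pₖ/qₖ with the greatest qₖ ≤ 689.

√447 = [21; 7, 42, …] (period length 2).
Convergents:
  p_0/q_0 = 21/1
  p_1/q_1 = 148/7
  p_2/q_2 = 6237/295
  p_3/q_3 = 43807/2072
q_2 = 295 ≤ 689 < 2072 = q_3, so the answer is 6237/295.

6237/295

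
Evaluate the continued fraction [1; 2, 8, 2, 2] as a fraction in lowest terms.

131/89

Fold from the inside: start with 2/1.
  2 + 1/2 = 5/2
  8 + 2/5 = 42/5
  2 + 5/42 = 89/42
  1 + 42/89 = 131/89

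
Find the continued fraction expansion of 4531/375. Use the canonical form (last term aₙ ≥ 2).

[12; 12, 10, 3]

4531 = 12×375 + 31
375 = 12×31 + 3
31 = 10×3 + 1
3 = 3×1 + 0  (stop)
So 4531/375 = [12; 12, 10, 3].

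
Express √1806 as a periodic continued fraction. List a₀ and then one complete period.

[42; 2, 84]

a₀ = ⌊√1806⌋ = 42.
With m₀=0, d₀=1 and mₖ₊₁ = dₖaₖ − mₖ, dₖ₊₁ = (n − mₖ₊₁²)/dₖ, aₖ₊₁ = ⌊(a₀+mₖ₊₁)/dₖ₊₁⌋:
  k=1: m=42, d=42, a=2
  k=2: m=42, d=1, a=84
d=1 and a=2a₀=84 at k=2, so the next step gives (m, d) = (42, 42) again — its k=1 value — and the period has length 2.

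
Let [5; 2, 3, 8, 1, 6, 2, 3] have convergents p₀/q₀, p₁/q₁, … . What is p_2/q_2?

Using pₖ = aₖpₖ₋₁ + pₖ₋₂, qₖ = aₖqₖ₋₁ + qₖ₋₂ (with p₋₁=1, p₋₂=0, q₋₁=0, q₋₂=1):
  k=0: a=5, p=5, q=1
  k=1: a=2, p=11, q=2
  k=2: a=3, p=38, q=7

38/7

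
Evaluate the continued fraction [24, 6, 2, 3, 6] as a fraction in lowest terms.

6836/283

Using pₖ = aₖpₖ₋₁ + pₖ₋₂ and qₖ = aₖqₖ₋₁ + qₖ₋₂:
  k=0: a=24, p=24, q=1
  k=1: a=6, p=145, q=6
  k=2: a=2, p=314, q=13
  k=3: a=3, p=1087, q=45
  k=4: a=6, p=6836, q=283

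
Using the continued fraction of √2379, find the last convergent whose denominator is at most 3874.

√2379 = [48; 1, 3, 2, 3, 1, 96, …] (period length 6).
Convergents:
  p_0/q_0 = 48/1
  p_1/q_1 = 49/1
  p_2/q_2 = 195/4
  p_3/q_3 = 439/9
  p_4/q_4 = 1512/31
  p_5/q_5 = 1951/40
  p_6/q_6 = 188808/3871
  p_7/q_7 = 190759/3911
q_6 = 3871 ≤ 3874 < 3911 = q_7, so the answer is 188808/3871.

188808/3871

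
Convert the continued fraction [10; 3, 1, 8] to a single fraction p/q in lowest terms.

359/35

Fold from the inside: start with 8/1.
  1 + 1/8 = 9/8
  3 + 8/9 = 35/9
  10 + 9/35 = 359/35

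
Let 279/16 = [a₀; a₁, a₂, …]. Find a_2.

3

279 = 17·16 + 7   →  a_0 = 17
16 = 2·7 + 2   →  a_1 = 2
7 = 3·2 + 1   →  a_2 = 3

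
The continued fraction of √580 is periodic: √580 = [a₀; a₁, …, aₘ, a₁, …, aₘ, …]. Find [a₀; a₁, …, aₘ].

[24; 12, 48]

a₀ = ⌊√580⌋ = 24.
With m₀=0, d₀=1 and mₖ₊₁ = dₖaₖ − mₖ, dₖ₊₁ = (n − mₖ₊₁²)/dₖ, aₖ₊₁ = ⌊(a₀+mₖ₊₁)/dₖ₊₁⌋:
  k=1: m=24, d=4, a=12
  k=2: m=24, d=1, a=48
d=1 and a=2a₀=48 at k=2, so the next step gives (m, d) = (24, 4) again — its k=1 value — and the period has length 2.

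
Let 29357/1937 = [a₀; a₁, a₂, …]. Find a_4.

2

29357 = 15·1937 + 302   →  a_0 = 15
1937 = 6·302 + 125   →  a_1 = 6
302 = 2·125 + 52   →  a_2 = 2
125 = 2·52 + 21   →  a_3 = 2
52 = 2·21 + 10   →  a_4 = 2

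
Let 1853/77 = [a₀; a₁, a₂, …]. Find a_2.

2

1853 = 24·77 + 5   →  a_0 = 24
77 = 15·5 + 2   →  a_1 = 15
5 = 2·2 + 1   →  a_2 = 2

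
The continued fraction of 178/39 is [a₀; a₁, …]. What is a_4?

178 = 4·39 + 22   →  a_0 = 4
39 = 1·22 + 17   →  a_1 = 1
22 = 1·17 + 5   →  a_2 = 1
17 = 3·5 + 2   →  a_3 = 3
5 = 2·2 + 1   →  a_4 = 2

2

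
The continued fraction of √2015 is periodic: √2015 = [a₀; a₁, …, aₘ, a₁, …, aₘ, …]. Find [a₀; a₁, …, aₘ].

a₀ = ⌊√2015⌋ = 44.
With m₀=0, d₀=1 and mₖ₊₁ = dₖaₖ − mₖ, dₖ₊₁ = (n − mₖ₊₁²)/dₖ, aₖ₊₁ = ⌊(a₀+mₖ₊₁)/dₖ₊₁⌋:
  k=1: m=44, d=79, a=1
  k=2: m=35, d=10, a=7
  k=3: m=35, d=79, a=1
  k=4: m=44, d=1, a=88
d=1 and a=2a₀=88 at k=4, so the next step gives (m, d) = (44, 79) again — its k=1 value — and the period has length 4.

[44; 1, 7, 1, 88]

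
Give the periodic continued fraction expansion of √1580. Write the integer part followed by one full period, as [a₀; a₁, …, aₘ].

a₀ = ⌊√1580⌋ = 39.
With m₀=0, d₀=1 and mₖ₊₁ = dₖaₖ − mₖ, dₖ₊₁ = (n − mₖ₊₁²)/dₖ, aₖ₊₁ = ⌊(a₀+mₖ₊₁)/dₖ₊₁⌋:
  k=1: m=39, d=59, a=1
  k=2: m=20, d=20, a=2
  k=3: m=20, d=59, a=1
  k=4: m=39, d=1, a=78
d=1 and a=2a₀=78 at k=4, so the next step gives (m, d) = (39, 59) again — its k=1 value — and the period has length 4.

[39; 1, 2, 1, 78]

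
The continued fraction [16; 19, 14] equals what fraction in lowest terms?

4286/267

Fold from the inside: start with 14/1.
  19 + 1/14 = 267/14
  16 + 14/267 = 4286/267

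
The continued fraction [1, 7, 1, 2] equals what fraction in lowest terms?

26/23

Using pₖ = aₖpₖ₋₁ + pₖ₋₂ and qₖ = aₖqₖ₋₁ + qₖ₋₂:
  k=0: a=1, p=1, q=1
  k=1: a=7, p=8, q=7
  k=2: a=1, p=9, q=8
  k=3: a=2, p=26, q=23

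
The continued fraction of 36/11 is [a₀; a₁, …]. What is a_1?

3

36 = 3·11 + 3   →  a_0 = 3
11 = 3·3 + 2   →  a_1 = 3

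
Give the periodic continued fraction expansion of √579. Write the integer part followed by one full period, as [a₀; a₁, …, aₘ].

a₀ = ⌊√579⌋ = 24.
With m₀=0, d₀=1 and mₖ₊₁ = dₖaₖ − mₖ, dₖ₊₁ = (n − mₖ₊₁²)/dₖ, aₖ₊₁ = ⌊(a₀+mₖ₊₁)/dₖ₊₁⌋:
  k=1: m=24, d=3, a=16
  k=2: m=24, d=1, a=48
d=1 and a=2a₀=48 at k=2, so the next step gives (m, d) = (24, 3) again — its k=1 value — and the period has length 2.

[24; 16, 48]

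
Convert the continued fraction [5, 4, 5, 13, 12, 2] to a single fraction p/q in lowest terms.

36495/6967

Fold from the inside: start with 2/1.
  12 + 1/2 = 25/2
  13 + 2/25 = 327/25
  5 + 25/327 = 1660/327
  4 + 327/1660 = 6967/1660
  5 + 1660/6967 = 36495/6967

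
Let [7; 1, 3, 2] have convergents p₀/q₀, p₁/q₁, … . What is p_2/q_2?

31/4

Using pₖ = aₖpₖ₋₁ + pₖ₋₂, qₖ = aₖqₖ₋₁ + qₖ₋₂ (with p₋₁=1, p₋₂=0, q₋₁=0, q₋₂=1):
  k=0: a=7, p=7, q=1
  k=1: a=1, p=8, q=1
  k=2: a=3, p=31, q=4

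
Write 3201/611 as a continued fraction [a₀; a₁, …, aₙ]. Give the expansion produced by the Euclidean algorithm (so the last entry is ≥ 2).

3201 = 5*611 + 146
611 = 4*146 + 27
146 = 5*27 + 11
27 = 2*11 + 5
11 = 2*5 + 1
5 = 5*1 + 0  (stop)
So 3201/611 = [5; 4, 5, 2, 2, 5].

[5; 4, 5, 2, 2, 5]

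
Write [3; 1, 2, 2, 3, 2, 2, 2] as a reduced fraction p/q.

1198/323

Using pₖ = aₖpₖ₋₁ + pₖ₋₂ and qₖ = aₖqₖ₋₁ + qₖ₋₂:
  k=0: a=3, p=3, q=1
  k=1: a=1, p=4, q=1
  k=2: a=2, p=11, q=3
  k=3: a=2, p=26, q=7
  k=4: a=3, p=89, q=24
  k=5: a=2, p=204, q=55
  k=6: a=2, p=497, q=134
  k=7: a=2, p=1198, q=323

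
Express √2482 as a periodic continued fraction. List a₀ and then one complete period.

[49; 1, 4, 1, 1, 4, 1, 98]

a₀ = ⌊√2482⌋ = 49.
With m₀=0, d₀=1 and mₖ₊₁ = dₖaₖ − mₖ, dₖ₊₁ = (n − mₖ₊₁²)/dₖ, aₖ₊₁ = ⌊(a₀+mₖ₊₁)/dₖ₊₁⌋:
  k=1: m=49, d=81, a=1
  k=2: m=32, d=18, a=4
  k=3: m=40, d=49, a=1
  k=4: m=9, d=49, a=1
  k=5: m=40, d=18, a=4
  k=6: m=32, d=81, a=1
  k=7: m=49, d=1, a=98
d=1 and a=2a₀=98 at k=7, so the next step gives (m, d) = (49, 81) again — its k=1 value — and the period has length 7.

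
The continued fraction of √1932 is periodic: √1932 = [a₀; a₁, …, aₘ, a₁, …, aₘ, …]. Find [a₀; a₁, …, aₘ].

a₀ = ⌊√1932⌋ = 43.
With m₀=0, d₀=1 and mₖ₊₁ = dₖaₖ − mₖ, dₖ₊₁ = (n − mₖ₊₁²)/dₖ, aₖ₊₁ = ⌊(a₀+mₖ₊₁)/dₖ₊₁⌋:
  k=1: m=43, d=83, a=1
  k=2: m=40, d=4, a=20
  k=3: m=40, d=83, a=1
  k=4: m=43, d=1, a=86
d=1 and a=2a₀=86 at k=4, so the next step gives (m, d) = (43, 83) again — its k=1 value — and the period has length 4.

[43; 1, 20, 1, 86]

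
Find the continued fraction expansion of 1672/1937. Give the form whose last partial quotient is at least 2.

[0; 1, 6, 3, 4, 3, 6]

1672 = 0*1937 + 1672
1937 = 1*1672 + 265
1672 = 6*265 + 82
265 = 3*82 + 19
82 = 4*19 + 6
19 = 3*6 + 1
6 = 6*1 + 0  (stop)
So 1672/1937 = [0; 1, 6, 3, 4, 3, 6].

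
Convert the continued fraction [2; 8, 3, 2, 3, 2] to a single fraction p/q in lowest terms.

967/456

Fold from the inside: start with 2/1.
  3 + 1/2 = 7/2
  2 + 2/7 = 16/7
  3 + 7/16 = 55/16
  8 + 16/55 = 456/55
  2 + 55/456 = 967/456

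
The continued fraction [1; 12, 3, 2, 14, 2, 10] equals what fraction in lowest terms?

29112/26921

Using pₖ = aₖpₖ₋₁ + pₖ₋₂ and qₖ = aₖqₖ₋₁ + qₖ₋₂:
  k=0: a=1, p=1, q=1
  k=1: a=12, p=13, q=12
  k=2: a=3, p=40, q=37
  k=3: a=2, p=93, q=86
  k=4: a=14, p=1342, q=1241
  k=5: a=2, p=2777, q=2568
  k=6: a=10, p=29112, q=26921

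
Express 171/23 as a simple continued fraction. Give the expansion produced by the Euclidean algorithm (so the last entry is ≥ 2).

[7; 2, 3, 3]

171 = 7×23 + 10
23 = 2×10 + 3
10 = 3×3 + 1
3 = 3×1 + 0  (stop)
So 171/23 = [7; 2, 3, 3].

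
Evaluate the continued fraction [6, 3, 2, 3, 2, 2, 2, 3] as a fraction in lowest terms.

6939/1103

Fold from the inside: start with 3/1.
  2 + 1/3 = 7/3
  2 + 3/7 = 17/7
  2 + 7/17 = 41/17
  3 + 17/41 = 140/41
  2 + 41/140 = 321/140
  3 + 140/321 = 1103/321
  6 + 321/1103 = 6939/1103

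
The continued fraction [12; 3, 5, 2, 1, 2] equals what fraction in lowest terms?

1687/137

Using pₖ = aₖpₖ₋₁ + pₖ₋₂ and qₖ = aₖqₖ₋₁ + qₖ₋₂:
  k=0: a=12, p=12, q=1
  k=1: a=3, p=37, q=3
  k=2: a=5, p=197, q=16
  k=3: a=2, p=431, q=35
  k=4: a=1, p=628, q=51
  k=5: a=2, p=1687, q=137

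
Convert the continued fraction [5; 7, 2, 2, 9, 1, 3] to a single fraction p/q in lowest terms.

Fold from the inside: start with 3/1.
  1 + 1/3 = 4/3
  9 + 3/4 = 39/4
  2 + 4/39 = 82/39
  2 + 39/82 = 203/82
  7 + 82/203 = 1503/203
  5 + 203/1503 = 7718/1503

7718/1503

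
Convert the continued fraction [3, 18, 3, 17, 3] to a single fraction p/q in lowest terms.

Fold from the inside: start with 3/1.
  17 + 1/3 = 52/3
  3 + 3/52 = 159/52
  18 + 52/159 = 2914/159
  3 + 159/2914 = 8901/2914

8901/2914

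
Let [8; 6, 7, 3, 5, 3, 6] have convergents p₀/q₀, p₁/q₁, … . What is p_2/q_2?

351/43

Using pₖ = aₖpₖ₋₁ + pₖ₋₂, qₖ = aₖqₖ₋₁ + qₖ₋₂ (with p₋₁=1, p₋₂=0, q₋₁=0, q₋₂=1):
  k=0: a=8, p=8, q=1
  k=1: a=6, p=49, q=6
  k=2: a=7, p=351, q=43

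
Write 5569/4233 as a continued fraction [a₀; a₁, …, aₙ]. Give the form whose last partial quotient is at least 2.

5569 = 1·4233 + 1336
4233 = 3·1336 + 225
1336 = 5·225 + 211
225 = 1·211 + 14
211 = 15·14 + 1
14 = 14·1 + 0  (stop)
So 5569/4233 = [1; 3, 5, 1, 15, 14].

[1; 3, 5, 1, 15, 14]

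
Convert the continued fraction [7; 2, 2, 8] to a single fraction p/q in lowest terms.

Using pₖ = aₖpₖ₋₁ + pₖ₋₂ and qₖ = aₖqₖ₋₁ + qₖ₋₂:
  k=0: a=7, p=7, q=1
  k=1: a=2, p=15, q=2
  k=2: a=2, p=37, q=5
  k=3: a=8, p=311, q=42

311/42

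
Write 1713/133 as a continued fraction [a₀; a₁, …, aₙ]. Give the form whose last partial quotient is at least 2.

[12; 1, 7, 3, 5]

1713 = 12*133 + 117
133 = 1*117 + 16
117 = 7*16 + 5
16 = 3*5 + 1
5 = 5*1 + 0  (stop)
So 1713/133 = [12; 1, 7, 3, 5].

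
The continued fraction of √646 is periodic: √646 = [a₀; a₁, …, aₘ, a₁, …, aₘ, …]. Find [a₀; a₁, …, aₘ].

[25; 2, 2, 2, 50]

a₀ = ⌊√646⌋ = 25.
With m₀=0, d₀=1 and mₖ₊₁ = dₖaₖ − mₖ, dₖ₊₁ = (n − mₖ₊₁²)/dₖ, aₖ₊₁ = ⌊(a₀+mₖ₊₁)/dₖ₊₁⌋:
  k=1: m=25, d=21, a=2
  k=2: m=17, d=17, a=2
  k=3: m=17, d=21, a=2
  k=4: m=25, d=1, a=50
d=1 and a=2a₀=50 at k=4, so the next step gives (m, d) = (25, 21) again — its k=1 value — and the period has length 4.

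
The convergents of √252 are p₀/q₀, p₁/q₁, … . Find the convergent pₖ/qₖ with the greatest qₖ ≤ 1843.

28209/1777

√252 = [15; 1, 6, 1, 30, …] (period length 4).
Convergents:
  p_0/q_0 = 15/1
  p_1/q_1 = 16/1
  p_2/q_2 = 111/7
  p_3/q_3 = 127/8
  p_4/q_4 = 3921/247
  p_5/q_5 = 4048/255
  p_6/q_6 = 28209/1777
  p_7/q_7 = 32257/2032
q_6 = 1777 ≤ 1843 < 2032 = q_7, so the answer is 28209/1777.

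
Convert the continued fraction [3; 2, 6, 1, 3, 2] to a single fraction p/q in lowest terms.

454/131

Using pₖ = aₖpₖ₋₁ + pₖ₋₂ and qₖ = aₖqₖ₋₁ + qₖ₋₂:
  k=0: a=3, p=3, q=1
  k=1: a=2, p=7, q=2
  k=2: a=6, p=45, q=13
  k=3: a=1, p=52, q=15
  k=4: a=3, p=201, q=58
  k=5: a=2, p=454, q=131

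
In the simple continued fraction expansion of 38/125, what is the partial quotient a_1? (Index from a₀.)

38 = 0·125 + 38   →  a_0 = 0
125 = 3·38 + 11   →  a_1 = 3

3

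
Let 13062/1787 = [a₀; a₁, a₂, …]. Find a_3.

13062 = 7·1787 + 553   →  a_0 = 7
1787 = 3·553 + 128   →  a_1 = 3
553 = 4·128 + 41   →  a_2 = 4
128 = 3·41 + 5   →  a_3 = 3

3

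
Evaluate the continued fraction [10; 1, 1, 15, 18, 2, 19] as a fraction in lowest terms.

235865/22429

Fold from the inside: start with 19/1.
  2 + 1/19 = 39/19
  18 + 19/39 = 721/39
  15 + 39/721 = 10854/721
  1 + 721/10854 = 11575/10854
  1 + 10854/11575 = 22429/11575
  10 + 11575/22429 = 235865/22429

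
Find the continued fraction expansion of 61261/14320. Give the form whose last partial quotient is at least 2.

[4; 3, 1, 1, 2, 13, 3, 19]

61261 = 4·14320 + 3981
14320 = 3·3981 + 2377
3981 = 1·2377 + 1604
2377 = 1·1604 + 773
1604 = 2·773 + 58
773 = 13·58 + 19
58 = 3·19 + 1
19 = 19·1 + 0  (stop)
So 61261/14320 = [4; 3, 1, 1, 2, 13, 3, 19].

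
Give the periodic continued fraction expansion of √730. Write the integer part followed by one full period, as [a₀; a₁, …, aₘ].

a₀ = ⌊√730⌋ = 27.
With m₀=0, d₀=1 and mₖ₊₁ = dₖaₖ − mₖ, dₖ₊₁ = (n − mₖ₊₁²)/dₖ, aₖ₊₁ = ⌊(a₀+mₖ₊₁)/dₖ₊₁⌋:
  k=1: m=27, d=1, a=54
d=1 and a=2a₀=54 at k=1, so the next step gives (m, d) = (27, 1) again — its k=1 value — and the period has length 1.

[27; 54]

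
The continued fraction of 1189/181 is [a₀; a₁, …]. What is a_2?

1189 = 6·181 + 103   →  a_0 = 6
181 = 1·103 + 78   →  a_1 = 1
103 = 1·78 + 25   →  a_2 = 1

1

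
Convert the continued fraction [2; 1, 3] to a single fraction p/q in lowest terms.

Fold from the inside: start with 3/1.
  1 + 1/3 = 4/3
  2 + 3/4 = 11/4

11/4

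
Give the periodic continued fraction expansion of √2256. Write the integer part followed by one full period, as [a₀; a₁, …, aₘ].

a₀ = ⌊√2256⌋ = 47.

[47; 2, 94]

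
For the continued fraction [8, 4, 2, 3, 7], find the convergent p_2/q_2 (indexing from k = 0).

74/9

Using pₖ = aₖpₖ₋₁ + pₖ₋₂, qₖ = aₖqₖ₋₁ + qₖ₋₂ (with p₋₁=1, p₋₂=0, q₋₁=0, q₋₂=1):
  k=0: a=8, p=8, q=1
  k=1: a=4, p=33, q=4
  k=2: a=2, p=74, q=9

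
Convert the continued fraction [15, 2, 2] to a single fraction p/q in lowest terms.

77/5

Using pₖ = aₖpₖ₋₁ + pₖ₋₂ and qₖ = aₖqₖ₋₁ + qₖ₋₂:
  k=0: a=15, p=15, q=1
  k=1: a=2, p=31, q=2
  k=2: a=2, p=77, q=5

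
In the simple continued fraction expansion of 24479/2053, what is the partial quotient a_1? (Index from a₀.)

1

24479 = 11·2053 + 1896   →  a_0 = 11
2053 = 1·1896 + 157   →  a_1 = 1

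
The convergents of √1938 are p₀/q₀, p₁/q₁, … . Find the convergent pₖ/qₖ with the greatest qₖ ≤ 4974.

√1938 = [44; 44, 88, …] (period length 2).
Convergents:
  p_0/q_0 = 44/1
  p_1/q_1 = 1937/44
  p_2/q_2 = 170500/3873
  p_3/q_3 = 7503937/170456
q_2 = 3873 ≤ 4974 < 170456 = q_3, so the answer is 170500/3873.

170500/3873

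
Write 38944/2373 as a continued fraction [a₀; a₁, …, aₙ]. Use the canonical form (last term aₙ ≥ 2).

38944 = 16·2373 + 976
2373 = 2·976 + 421
976 = 2·421 + 134
421 = 3·134 + 19
134 = 7·19 + 1
19 = 19·1 + 0  (stop)
So 38944/2373 = [16; 2, 2, 3, 7, 19].

[16; 2, 2, 3, 7, 19]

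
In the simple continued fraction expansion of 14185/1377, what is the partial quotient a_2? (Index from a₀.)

3

14185 = 10·1377 + 415   →  a_0 = 10
1377 = 3·415 + 132   →  a_1 = 3
415 = 3·132 + 19   →  a_2 = 3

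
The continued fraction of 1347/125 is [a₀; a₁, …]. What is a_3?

1347 = 10·125 + 97   →  a_0 = 10
125 = 1·97 + 28   →  a_1 = 1
97 = 3·28 + 13   →  a_2 = 3
28 = 2·13 + 2   →  a_3 = 2

2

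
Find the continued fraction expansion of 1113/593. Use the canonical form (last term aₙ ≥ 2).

[1; 1, 7, 8, 9]

1113 = 1×593 + 520
593 = 1×520 + 73
520 = 7×73 + 9
73 = 8×9 + 1
9 = 9×1 + 0  (stop)
So 1113/593 = [1; 1, 7, 8, 9].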